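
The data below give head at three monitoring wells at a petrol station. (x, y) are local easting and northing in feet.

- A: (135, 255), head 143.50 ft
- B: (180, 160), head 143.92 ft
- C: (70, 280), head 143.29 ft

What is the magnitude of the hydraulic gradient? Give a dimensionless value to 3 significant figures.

0.00400

With h = a·x + b·y + c and A as origin, the differences give:
  45·a + (-95)·b = +0.42
  (-65)·a + 25·b = -0.21
Eliminate b (×25 and ×(-95), subtract): -5050·a = -9.450 → a = ∂h/∂x = +0.001871
Back-substitute: b = ∂h/∂y = -0.003535.
|∇h| = √(0.001871² + -0.003535²) = 0.004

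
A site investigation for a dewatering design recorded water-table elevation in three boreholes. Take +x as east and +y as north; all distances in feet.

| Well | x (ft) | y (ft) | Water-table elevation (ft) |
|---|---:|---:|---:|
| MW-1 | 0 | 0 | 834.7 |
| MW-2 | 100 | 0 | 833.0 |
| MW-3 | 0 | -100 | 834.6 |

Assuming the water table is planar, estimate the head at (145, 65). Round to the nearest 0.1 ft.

∂h/∂x = (833.0 − 834.7) / (100 − 0) = -0.01700
∂h/∂y = (834.6 − 834.7) / (-100 − 0) = +0.001000
h(145, 65) = 834.7 + (-0.01700)·(145) + (+0.001000)·(65) = 834.7 -2.465 +0.065 = 832.300 ft.

832.3 ft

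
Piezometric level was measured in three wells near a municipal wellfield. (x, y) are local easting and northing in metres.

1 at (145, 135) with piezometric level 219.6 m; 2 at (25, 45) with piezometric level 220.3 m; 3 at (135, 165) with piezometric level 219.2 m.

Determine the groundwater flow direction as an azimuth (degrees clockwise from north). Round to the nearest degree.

With h = a·x + b·y + c and 1 as origin, the differences give:
  (-120)·a + (-90)·b = +0.7
  (-10)·a + 30·b = -0.4
Eliminate b (×30 and ×(-90), subtract): -4500·a = -15.00 → a = ∂h/∂x = +0.003333
Back-substitute: b = ∂h/∂y = -0.01222.
Flow direction (−∇h) has components (-0.003333 E, +0.01222 N).
Azimuth = atan2(E, N) = atan2(-0.003333, +0.01222) = 344.7° ≈ 345°.

345°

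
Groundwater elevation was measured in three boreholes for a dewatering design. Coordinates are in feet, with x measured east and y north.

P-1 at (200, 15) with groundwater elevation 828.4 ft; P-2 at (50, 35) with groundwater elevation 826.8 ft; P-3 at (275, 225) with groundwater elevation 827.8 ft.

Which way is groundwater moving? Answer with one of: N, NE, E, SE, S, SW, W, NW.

Three-point gradient (reference P-1): Δ to P-2 = (-150, 20, -1.6), Δ to P-3 = (75, 210, -0.6).
∂h/∂x = +0.009818, ∂h/∂y = -0.006364 (det = -33000).
Flow = −∇h = (-0.009818 east, +0.006364 north), which points northwest.

NW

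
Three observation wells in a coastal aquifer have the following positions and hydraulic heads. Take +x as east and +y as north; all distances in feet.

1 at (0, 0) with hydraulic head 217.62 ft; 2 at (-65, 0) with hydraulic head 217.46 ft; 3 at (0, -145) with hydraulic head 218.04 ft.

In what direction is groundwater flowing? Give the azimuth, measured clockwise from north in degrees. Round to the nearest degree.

∂h/∂x = (217.46 − 217.62) / (-65 − 0) = +0.002462
∂h/∂y = (218.04 − 217.62) / (-145 − 0) = -0.002897
Flow direction (−∇h) has components (-0.002462 E, +0.002897 N).
Azimuth = atan2(E, N) = atan2(-0.002462, +0.002897) = 319.6° ≈ 320°.

320°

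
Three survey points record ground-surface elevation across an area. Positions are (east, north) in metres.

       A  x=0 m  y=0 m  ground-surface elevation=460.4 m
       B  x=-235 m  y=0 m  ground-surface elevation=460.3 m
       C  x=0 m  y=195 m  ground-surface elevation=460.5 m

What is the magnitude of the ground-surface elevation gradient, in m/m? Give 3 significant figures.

0.000666 m/m

∂z/∂x = (460.3 − 460.4) / (-235 − 0) = +0.0004255
∂z/∂y = (460.5 − 460.4) / (195 − 0) = +0.0005128
|∇f| = √(0.0004255² + 0.0005128²) = 0.0006663 m/m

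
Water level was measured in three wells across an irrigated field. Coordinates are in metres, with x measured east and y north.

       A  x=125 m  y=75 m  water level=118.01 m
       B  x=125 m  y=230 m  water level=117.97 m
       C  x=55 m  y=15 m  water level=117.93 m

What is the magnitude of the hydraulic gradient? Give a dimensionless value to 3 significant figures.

0.00139

With h = a·x + b·y + c and A as origin, the differences give:
  0·a + 155·b = -0.04
  (-70)·a + (-60)·b = -0.08
Eliminate b (×(-60) and ×155, subtract): 10850·a = 14.800 → a = ∂h/∂x = +0.001364
Back-substitute: b = ∂h/∂y = -0.0002581.
|∇h| = √(0.001364² + -0.0002581²) = 0.001388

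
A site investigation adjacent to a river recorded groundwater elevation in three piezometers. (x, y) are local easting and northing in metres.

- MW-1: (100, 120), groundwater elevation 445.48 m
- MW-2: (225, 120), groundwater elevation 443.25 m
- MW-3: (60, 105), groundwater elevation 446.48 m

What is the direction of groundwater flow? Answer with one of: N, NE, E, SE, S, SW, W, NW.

With h = a·x + b·y + c and MW-1 as origin, the differences give:
  125·a + 0·b = -2.23
  (-40)·a + (-15)·b = +1.00
Eliminate b (×(-15) and ×0, subtract): -1875·a = 33.450 → a = ∂h/∂x = -0.01784
Back-substitute: b = ∂h/∂y = -0.01909.
Flow = −∇h = (+0.01784 east, +0.01909 north), which points northeast.

NE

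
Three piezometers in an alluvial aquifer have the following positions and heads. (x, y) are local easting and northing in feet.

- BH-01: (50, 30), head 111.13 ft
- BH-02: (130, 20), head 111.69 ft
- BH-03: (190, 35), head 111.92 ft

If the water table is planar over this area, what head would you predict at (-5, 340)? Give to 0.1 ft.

Differences from BH-01: to BH-02 (Δx, Δy, Δh) = (80, -10, +0.56); to BH-03 = (140, 5, +0.79).
Determinant of the coordinate differences = 80·5 − 140·(-10) = 1800.
∂h/∂x = [(+0.56)·5 − (+0.79)·(-10)] / 1800 = +0.005944
∂h/∂y = [80·(+0.79) − 140·(+0.56)] / 1800 = -0.008444
h(-5, 340) = 111.13 + (+0.005944)·(-55) + (-0.008444)·(310) = 111.13 -0.327 -2.618 = 108.185 ft.

108.2 ft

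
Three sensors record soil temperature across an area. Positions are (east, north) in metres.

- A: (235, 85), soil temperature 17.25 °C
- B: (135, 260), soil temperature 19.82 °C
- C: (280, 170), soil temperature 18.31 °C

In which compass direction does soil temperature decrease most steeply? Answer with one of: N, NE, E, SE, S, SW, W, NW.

With T = a·x + b·y + c and A as origin, the differences give:
  (-100)·a + 175·b = +2.57
  45·a + 85·b = +1.06
Eliminate b (×85 and ×175, subtract): -16375·a = 32.950 → a = ∂T/∂x = -0.002012
Back-substitute: b = ∂T/∂y = +0.01354.
Steepest decrease is along −∇f = (+0.002012 E, -0.01354 N) → south.

S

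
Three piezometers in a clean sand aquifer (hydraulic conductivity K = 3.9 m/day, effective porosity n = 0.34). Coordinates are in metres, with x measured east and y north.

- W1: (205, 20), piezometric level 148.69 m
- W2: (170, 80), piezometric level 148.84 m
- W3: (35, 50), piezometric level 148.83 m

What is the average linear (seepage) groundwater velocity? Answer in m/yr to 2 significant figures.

Three-point gradient (reference W1): Δ to W2 = (-35, 60, +0.15), Δ to W3 = (-170, 30, +0.14).
∂h/∂x = -0.0004262, ∂h/∂y = +0.002251 (det = 9150).
|∇h| = √(-0.0004262² + 0.002251²) = 0.002291
Seepage velocity v = K·i/n = 3.9 × 0.002291 / 0.34 = 0.02628 m/day = 9.599 m/yr.

9.6 m/yr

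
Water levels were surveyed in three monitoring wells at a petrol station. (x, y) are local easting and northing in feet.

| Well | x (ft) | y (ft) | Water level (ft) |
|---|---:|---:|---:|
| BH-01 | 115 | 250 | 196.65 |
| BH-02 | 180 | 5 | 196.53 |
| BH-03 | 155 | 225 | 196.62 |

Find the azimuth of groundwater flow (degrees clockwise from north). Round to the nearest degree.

Differences from BH-01: to BH-02 (Δx, Δy, Δh) = (65, -245, -0.12); to BH-03 = (40, -25, -0.03).
Determinant of the coordinate differences = 65·(-25) − 40·(-245) = 8175.
∂h/∂x = [(-0.12)·(-25) − (-0.03)·(-245)] / 8175 = -0.0005321
∂h/∂y = [65·(-0.03) − 40·(-0.12)] / 8175 = +0.0003486
Flow direction (−∇h) has components (+0.0005321 E, -0.0003486 N).
Azimuth = atan2(E, N) = atan2(+0.0005321, -0.0003486) = 123.2° ≈ 123°.

123°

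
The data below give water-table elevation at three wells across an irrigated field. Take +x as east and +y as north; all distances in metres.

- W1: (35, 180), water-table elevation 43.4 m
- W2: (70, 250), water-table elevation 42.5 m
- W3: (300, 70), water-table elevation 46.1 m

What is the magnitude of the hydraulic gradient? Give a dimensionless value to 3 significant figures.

Taking W1 as reference: W2−W1 = (35, 70, -0.9); W3−W1 = (265, -110, +2.7).
Determinant of the coordinate differences = 35·(-110) − 265·70 = -22400.
∂h/∂x = [(-0.9)·(-110) − (+2.7)·70] / -22400 = +0.004018
∂h/∂y = [35·(+2.7) − 265·(-0.9)] / -22400 = -0.01487
|∇h| = √(0.004018² + -0.01487²) = 0.0154

0.0154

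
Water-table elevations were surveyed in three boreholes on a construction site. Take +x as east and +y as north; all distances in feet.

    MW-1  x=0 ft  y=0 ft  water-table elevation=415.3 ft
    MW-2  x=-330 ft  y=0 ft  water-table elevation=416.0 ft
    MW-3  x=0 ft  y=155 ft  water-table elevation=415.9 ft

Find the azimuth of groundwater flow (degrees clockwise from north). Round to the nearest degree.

151°

∂h/∂x = (416.0 − 415.3) / (-330 − 0) = -0.002121
∂h/∂y = (415.9 − 415.3) / (155 − 0) = +0.003871
Flow direction (−∇h) has components (+0.002121 E, -0.003871 N).
Azimuth = atan2(E, N) = atan2(+0.002121, -0.003871) = 151.3° ≈ 151°.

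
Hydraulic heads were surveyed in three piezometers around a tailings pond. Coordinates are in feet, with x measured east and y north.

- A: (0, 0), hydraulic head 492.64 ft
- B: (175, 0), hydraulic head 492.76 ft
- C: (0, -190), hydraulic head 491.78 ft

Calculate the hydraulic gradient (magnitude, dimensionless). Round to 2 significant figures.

0.0046

∂h/∂x = (492.76 − 492.64) / (175 − 0) = +0.0006857
∂h/∂y = (491.78 − 492.64) / (-190 − 0) = +0.004526
|∇h| = √(0.0006857² + 0.004526²) = 0.004578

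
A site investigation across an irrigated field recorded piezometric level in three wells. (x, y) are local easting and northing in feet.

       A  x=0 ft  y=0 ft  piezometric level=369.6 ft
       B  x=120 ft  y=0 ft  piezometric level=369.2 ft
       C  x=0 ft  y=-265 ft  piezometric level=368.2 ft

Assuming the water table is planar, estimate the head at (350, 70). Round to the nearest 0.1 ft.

368.8 ft

∂h/∂x = (369.2 − 369.6) / (120 − 0) = -0.003333
∂h/∂y = (368.2 − 369.6) / (-265 − 0) = +0.005283
h(350, 70) = 369.6 + (-0.003333)·(350) + (+0.005283)·(70) = 369.6 -1.167 +0.370 = 368.803 ft.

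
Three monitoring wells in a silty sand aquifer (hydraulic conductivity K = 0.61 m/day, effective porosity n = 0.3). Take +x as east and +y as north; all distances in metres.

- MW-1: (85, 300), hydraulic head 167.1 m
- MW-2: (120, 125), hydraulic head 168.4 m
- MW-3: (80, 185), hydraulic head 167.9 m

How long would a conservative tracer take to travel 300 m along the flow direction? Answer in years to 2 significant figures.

Three-point gradient (reference MW-1): Δ to MW-2 = (35, -175, +1.3), Δ to MW-3 = (-5, -115, +0.8).
∂h/∂x = +0.001939, ∂h/∂y = -0.007041 (det = -4900).
|∇h| = √(0.001939² + -0.007041²) = 0.007303
Seepage velocity v = K·i/n = 0.61 × 0.007303 / 0.3 = 0.01485 m/day.
t = 300 / 0.01485 = 2.02e+04 days = 55.3 years.

55 years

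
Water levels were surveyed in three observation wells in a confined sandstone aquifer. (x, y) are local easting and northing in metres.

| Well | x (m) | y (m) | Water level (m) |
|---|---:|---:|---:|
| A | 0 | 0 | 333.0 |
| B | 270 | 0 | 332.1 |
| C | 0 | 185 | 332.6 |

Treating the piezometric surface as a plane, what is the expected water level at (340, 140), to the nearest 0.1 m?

331.6 m

∂h/∂x = (332.1 − 333.0) / (270 − 0) = -0.003333
∂h/∂y = (332.6 − 333.0) / (185 − 0) = -0.002162
h(340, 140) = 333.0 + (-0.003333)·(340) + (-0.002162)·(140) = 333.0 -1.133 -0.303 = 331.564 m.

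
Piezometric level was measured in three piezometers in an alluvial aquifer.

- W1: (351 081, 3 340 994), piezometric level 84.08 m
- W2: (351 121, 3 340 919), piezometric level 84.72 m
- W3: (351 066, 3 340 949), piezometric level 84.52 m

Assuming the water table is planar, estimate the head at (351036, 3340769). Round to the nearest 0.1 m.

86.2 m

Taking W1 as reference: W2−W1 = (40, -75, +0.64); W3−W1 = (-15, -45, +0.44).
Solve a·Δx + b·Δy = Δh: det = 40·(-45) − (-15)·(-75) = -2925.
∂h/∂x = [(+0.64)·(-45) − (+0.44)·(-75)] / -2925 = -0.001436
∂h/∂y = [40·(+0.44) − (-15)·(+0.64)] / -2925 = -0.009299
h(351036, 3340769) = 84.08 + (-0.001436)·(-45) + (-0.009299)·(-225) = 84.08 +0.065 +2.092 = 86.237 m.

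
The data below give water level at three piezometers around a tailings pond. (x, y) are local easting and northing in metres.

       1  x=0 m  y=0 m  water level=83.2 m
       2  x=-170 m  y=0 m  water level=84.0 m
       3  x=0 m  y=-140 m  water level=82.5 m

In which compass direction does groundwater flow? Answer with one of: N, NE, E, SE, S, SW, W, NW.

∂h/∂x = (84.0 − 83.2) / (-170 − 0) = -0.004706
∂h/∂y = (82.5 − 83.2) / (-140 − 0) = +0.005000
Flow = −∇h = (+0.004706 east, -0.005000 north), which points southeast.

SE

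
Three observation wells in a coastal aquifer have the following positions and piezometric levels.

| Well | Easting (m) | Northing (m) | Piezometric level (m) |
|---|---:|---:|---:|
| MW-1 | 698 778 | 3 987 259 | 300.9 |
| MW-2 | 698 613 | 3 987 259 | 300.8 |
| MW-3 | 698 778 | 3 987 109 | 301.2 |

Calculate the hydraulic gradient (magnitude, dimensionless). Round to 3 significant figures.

∂h/∂x = (300.8 − 300.9) / (698613 − 698778) = +0.0006061
∂h/∂y = (301.2 − 300.9) / (3987109 − 3987259) = -0.002000
|∇h| = √(0.0006061² + -0.002000²) = 0.00209

0.00209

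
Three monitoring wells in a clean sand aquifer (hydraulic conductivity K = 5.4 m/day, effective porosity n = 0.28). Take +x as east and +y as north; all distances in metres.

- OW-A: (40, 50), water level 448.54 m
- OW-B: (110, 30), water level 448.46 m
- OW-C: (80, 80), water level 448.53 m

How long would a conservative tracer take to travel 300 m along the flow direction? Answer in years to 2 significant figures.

34 years

With h = a·x + b·y + c and OW-A as origin, the differences give:
  70·a + (-20)·b = -0.08
  40·a + 30·b = -0.01
Eliminate b (×30 and ×(-20), subtract): 2900·a = -2.600 → a = ∂h/∂x = -0.0008966
Back-substitute: b = ∂h/∂y = +0.0008621.
|∇h| = √(-0.0008966² + 0.0008621²) = 0.001244
Seepage velocity v = K·i/n = 5.4 × 0.001244 / 0.28 = 0.02399 m/day.
t = 300 / 0.02399 = 1.251e+04 days = 34.3 years.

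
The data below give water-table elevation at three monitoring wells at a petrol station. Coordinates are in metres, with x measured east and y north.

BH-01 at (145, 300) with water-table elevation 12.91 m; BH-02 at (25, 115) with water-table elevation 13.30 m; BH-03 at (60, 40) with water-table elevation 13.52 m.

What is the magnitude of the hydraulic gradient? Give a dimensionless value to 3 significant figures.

With h = a·x + b·y + c and BH-01 as origin, the differences give:
  (-120)·a + (-185)·b = +0.39
  (-85)·a + (-260)·b = +0.61
Eliminate b (×(-260) and ×(-185), subtract): 15475·a = 11.450 → a = ∂h/∂x = +0.0007399
Back-substitute: b = ∂h/∂y = -0.002588.
|∇h| = √(0.0007399² + -0.002588²) = 0.002692

0.00269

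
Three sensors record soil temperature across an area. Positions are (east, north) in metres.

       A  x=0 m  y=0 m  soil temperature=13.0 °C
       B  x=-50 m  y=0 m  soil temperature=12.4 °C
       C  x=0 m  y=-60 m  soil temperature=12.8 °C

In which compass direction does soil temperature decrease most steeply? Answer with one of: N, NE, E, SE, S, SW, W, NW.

∂T/∂x = (12.4 − 13.0) / (-50 − 0) = +0.01200
∂T/∂y = (12.8 − 13.0) / (-60 − 0) = +0.003333
Steepest decrease is along −∇f = (-0.01200 E, -0.003333 N) → west.

W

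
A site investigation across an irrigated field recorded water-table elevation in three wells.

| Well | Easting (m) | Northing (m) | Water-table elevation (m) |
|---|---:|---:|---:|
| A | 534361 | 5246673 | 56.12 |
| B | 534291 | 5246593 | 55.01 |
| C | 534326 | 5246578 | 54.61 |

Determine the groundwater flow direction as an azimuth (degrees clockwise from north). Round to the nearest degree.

With h = a·x + b·y + c and A as origin, the differences give:
  (-70)·a + (-80)·b = -1.11
  (-35)·a + (-95)·b = -1.51
Eliminate b (×(-95) and ×(-80), subtract): 3850·a = -15.350 → a = ∂h/∂x = -0.003987
Back-substitute: b = ∂h/∂y = +0.01736.
Flow direction (−∇h) has components (+0.003987 E, -0.01736 N).
Azimuth = atan2(E, N) = atan2(+0.003987, -0.01736) = 167.1° ≈ 167°.

167°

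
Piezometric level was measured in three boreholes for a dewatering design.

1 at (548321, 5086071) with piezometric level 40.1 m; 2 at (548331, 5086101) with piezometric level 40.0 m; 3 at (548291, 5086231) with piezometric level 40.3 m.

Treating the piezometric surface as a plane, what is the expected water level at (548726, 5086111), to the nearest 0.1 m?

With h = a·x + b·y + c and 1 as origin, the differences give:
  10·a + 30·b = -0.1
  (-30)·a + 160·b = +0.2
Eliminate b (×160 and ×30, subtract): 2500·a = -22.00 → a = ∂h/∂x = -0.008800
Back-substitute: b = ∂h/∂y = -0.0004000.
h(548726, 5086111) = 40.1 + (-0.008800)·(405) + (-0.0004000)·(40) = 40.1 -3.564 -0.016 = 36.520 m.

36.5 m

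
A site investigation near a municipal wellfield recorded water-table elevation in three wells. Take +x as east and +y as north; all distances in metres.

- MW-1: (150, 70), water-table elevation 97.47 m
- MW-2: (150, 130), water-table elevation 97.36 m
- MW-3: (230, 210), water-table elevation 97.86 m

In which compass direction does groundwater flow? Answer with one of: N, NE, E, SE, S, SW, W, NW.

W

With h = a·x + b·y + c and MW-1 as origin, the differences give:
  0·a + 60·b = -0.11
  80·a + 140·b = +0.39
Eliminate b (×140 and ×60, subtract): -4800·a = -38.800 → a = ∂h/∂x = +0.008083
Back-substitute: b = ∂h/∂y = -0.001833.
Flow = −∇h = (-0.008083 east, +0.001833 north), which points west.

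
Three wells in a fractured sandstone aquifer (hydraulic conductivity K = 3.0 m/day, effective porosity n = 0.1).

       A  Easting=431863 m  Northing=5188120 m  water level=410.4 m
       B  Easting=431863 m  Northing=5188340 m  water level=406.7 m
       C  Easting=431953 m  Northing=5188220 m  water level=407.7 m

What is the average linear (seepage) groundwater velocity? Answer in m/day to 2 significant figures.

Three-point gradient (reference A): Δ to B = (0, 220, -3.7), Δ to C = (90, 100, -2.7).
∂h/∂x = -0.01131, ∂h/∂y = -0.01682 (det = -19800).
|∇h| = √(-0.01131² + -0.01682²) = 0.02027
Seepage velocity v = K·i/n = 3.0 × 0.02027 / 0.1 = 0.6081 m/day.

0.61 m/day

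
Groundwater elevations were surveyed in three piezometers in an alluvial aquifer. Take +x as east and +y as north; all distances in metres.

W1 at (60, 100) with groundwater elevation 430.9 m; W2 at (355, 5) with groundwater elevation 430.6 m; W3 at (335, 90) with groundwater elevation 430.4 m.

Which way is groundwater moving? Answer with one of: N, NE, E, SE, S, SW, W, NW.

NE

With h = a·x + b·y + c and W1 as origin, the differences give:
  295·a + (-95)·b = -0.3
  275·a + (-10)·b = -0.5
Eliminate b (×(-10) and ×(-95), subtract): 23175·a = -44.50 → a = ∂h/∂x = -0.001920
Back-substitute: b = ∂h/∂y = -0.002805.
Flow = −∇h = (+0.001920 east, +0.002805 north), which points northeast.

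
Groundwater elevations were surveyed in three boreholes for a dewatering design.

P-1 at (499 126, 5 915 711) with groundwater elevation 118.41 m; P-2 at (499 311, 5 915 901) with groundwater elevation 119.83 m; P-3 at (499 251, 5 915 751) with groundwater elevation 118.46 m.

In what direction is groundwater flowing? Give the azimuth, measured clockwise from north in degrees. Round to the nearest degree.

164°

With h = a·x + b·y + c and P-1 as origin, the differences give:
  185·a + 190·b = +1.42
  125·a + 40·b = +0.05
Eliminate b (×40 and ×190, subtract): -16350·a = 47.300 → a = ∂h/∂x = -0.002893
Back-substitute: b = ∂h/∂y = +0.01029.
Flow direction (−∇h) has components (+0.002893 E, -0.01029 N).
Azimuth = atan2(E, N) = atan2(+0.002893, -0.01029) = 164.3° ≈ 164°.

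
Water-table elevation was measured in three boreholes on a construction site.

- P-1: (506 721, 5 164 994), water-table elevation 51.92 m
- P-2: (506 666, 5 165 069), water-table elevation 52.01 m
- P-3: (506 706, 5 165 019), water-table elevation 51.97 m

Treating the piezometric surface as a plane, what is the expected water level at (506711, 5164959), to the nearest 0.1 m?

Differences from P-1: to P-2 (Δx, Δy, Δh) = (-55, 75, +0.09); to P-3 = (-15, 25, +0.05).
Solve a·Δx + b·Δy = Δh: det = (-55)·25 − (-15)·75 = -250.
∂h/∂x = [(+0.09)·25 − (+0.05)·75] / -250 = +0.006000
∂h/∂y = [(-55)·(+0.05) − (-15)·(+0.09)] / -250 = +0.005600
h(506711, 5164959) = 51.92 + (+0.006000)·(-10) + (+0.005600)·(-35) = 51.92 -0.060 -0.196 = 51.664 m.

51.7 m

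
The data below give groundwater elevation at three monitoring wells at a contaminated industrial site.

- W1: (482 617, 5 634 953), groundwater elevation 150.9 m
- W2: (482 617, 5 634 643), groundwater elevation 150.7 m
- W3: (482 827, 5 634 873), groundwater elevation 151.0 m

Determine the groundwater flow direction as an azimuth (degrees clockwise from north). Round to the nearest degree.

Taking W1 as reference: W2−W1 = (0, -310, -0.2); W3−W1 = (210, -80, +0.1).
Solve a·Δx + b·Δy = Δh: det = 0·(-80) − 210·(-310) = 65100.
∂h/∂x = [(-0.2)·(-80) − (+0.1)·(-310)] / 65100 = +0.0007220
∂h/∂y = [0·(+0.1) − 210·(-0.2)] / 65100 = +0.0006452
Flow direction (−∇h) has components (-0.0007220 E, -0.0006452 N).
Azimuth = atan2(E, N) = atan2(-0.0007220, -0.0006452) = 228.2° ≈ 228°.

228°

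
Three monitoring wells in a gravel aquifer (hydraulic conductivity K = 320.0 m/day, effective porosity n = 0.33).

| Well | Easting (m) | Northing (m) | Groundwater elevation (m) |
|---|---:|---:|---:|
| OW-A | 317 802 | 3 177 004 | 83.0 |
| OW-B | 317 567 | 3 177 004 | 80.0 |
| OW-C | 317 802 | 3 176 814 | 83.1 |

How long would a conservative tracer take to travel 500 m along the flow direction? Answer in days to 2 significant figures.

40 days

∂h/∂x = (80.0 − 83.0) / (317567 − 317802) = +0.01277
∂h/∂y = (83.1 − 83.0) / (3176814 − 3177004) = -0.0005263
|∇h| = √(0.01277² + -0.0005263²) = 0.01278
Seepage velocity v = K·i/n = 320.0 × 0.01278 / 0.33 = 12.39 m/day.
t = 500 / 12.39 = 40.36 days.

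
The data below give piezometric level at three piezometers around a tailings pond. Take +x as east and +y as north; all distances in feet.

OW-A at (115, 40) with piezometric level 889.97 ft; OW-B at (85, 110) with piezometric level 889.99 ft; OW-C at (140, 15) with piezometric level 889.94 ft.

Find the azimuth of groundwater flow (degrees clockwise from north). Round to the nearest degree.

076°

Taking OW-A as reference: OW-B−OW-A = (-30, 70, +0.02); OW-C−OW-A = (25, -25, -0.03).
Solve a·Δx + b·Δy = Δh: det = (-30)·(-25) − 25·70 = -1000.
∂h/∂x = [(+0.02)·(-25) − (-0.03)·70] / -1000 = -0.001600
∂h/∂y = [(-30)·(-0.03) − 25·(+0.02)] / -1000 = -0.0004000
Flow direction (−∇h) has components (+0.001600 E, +0.0004000 N).
Azimuth = atan2(E, N) = atan2(+0.001600, +0.0004000) = 76.0° ≈ 076°.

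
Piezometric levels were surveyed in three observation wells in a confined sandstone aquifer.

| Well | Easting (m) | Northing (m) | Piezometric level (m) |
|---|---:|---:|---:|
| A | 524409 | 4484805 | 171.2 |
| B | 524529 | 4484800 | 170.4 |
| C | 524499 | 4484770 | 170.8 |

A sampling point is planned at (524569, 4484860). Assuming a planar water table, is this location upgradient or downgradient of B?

downgradient

Taking A as reference: B−A = (120, -5, -0.8); C−A = (90, -35, -0.4).
Solve a·Δx + b·Δy = Δh: det = 120·(-35) − 90·(-5) = -3750.
∂h/∂x = [(-0.8)·(-35) − (-0.4)·(-5)] / -3750 = -0.006933
∂h/∂y = [120·(-0.4) − 90·(-0.8)] / -3750 = -0.006400
Head at (524569, 4484860) = 171.2 + (-0.006933)·(160) + (-0.006400)·(55) = 169.74 m.
That is lower than the 170.4 m at B, so the point is downgradient.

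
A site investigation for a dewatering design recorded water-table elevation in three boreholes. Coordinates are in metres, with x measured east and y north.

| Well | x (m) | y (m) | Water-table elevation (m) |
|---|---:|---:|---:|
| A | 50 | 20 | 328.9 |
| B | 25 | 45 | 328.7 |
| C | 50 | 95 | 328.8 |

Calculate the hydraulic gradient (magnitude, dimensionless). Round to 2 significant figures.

0.0068

With h = a·x + b·y + c and A as origin, the differences give:
  (-25)·a + 25·b = -0.2
  0·a + 75·b = -0.1
Eliminate b (×75 and ×25, subtract): -1875·a = -12.50 → a = ∂h/∂x = +0.006667
Back-substitute: b = ∂h/∂y = -0.001333.
|∇h| = √(0.006667² + -0.001333²) = 0.006799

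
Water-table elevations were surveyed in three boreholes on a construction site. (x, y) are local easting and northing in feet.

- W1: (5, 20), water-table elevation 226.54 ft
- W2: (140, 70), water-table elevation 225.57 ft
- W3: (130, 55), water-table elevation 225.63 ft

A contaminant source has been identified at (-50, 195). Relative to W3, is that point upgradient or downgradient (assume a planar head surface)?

upgradient

Taking W1 as reference: W2−W1 = (135, 50, -0.97); W3−W1 = (125, 35, -0.91).
Solve a·Δx + b·Δy = Δh: det = 135·35 − 125·50 = -1525.
∂h/∂x = [(-0.97)·35 − (-0.91)·50] / -1525 = -0.007574
∂h/∂y = [135·(-0.91) − 125·(-0.97)] / -1525 = +0.001049
Head at (-50, 195) = 226.54 + (-0.007574)·(-55) + (+0.001049)·(175) = 227.14 ft.
That is higher than the 225.63 ft at W3, so the point is upgradient.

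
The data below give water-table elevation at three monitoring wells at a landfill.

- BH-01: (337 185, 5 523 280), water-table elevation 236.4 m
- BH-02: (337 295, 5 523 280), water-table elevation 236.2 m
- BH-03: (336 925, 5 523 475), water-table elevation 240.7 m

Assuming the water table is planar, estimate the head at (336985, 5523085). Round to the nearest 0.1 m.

232.9 m

Differences from BH-01: to BH-02 (Δx, Δy, Δh) = (110, 0, -0.2); to BH-03 = (-260, 195, +4.3).
Determinant of the coordinate differences = 110·195 − (-260)·0 = 21450.
∂h/∂x = [(-0.2)·195 − (+4.3)·0] / 21450 = -0.001818
∂h/∂y = [110·(+4.3) − (-260)·(-0.2)] / 21450 = +0.01963
h(336985, 5523085) = 236.4 + (-0.001818)·(-200) + (+0.01963)·(-195) = 236.4 +0.364 -3.827 = 232.936 m.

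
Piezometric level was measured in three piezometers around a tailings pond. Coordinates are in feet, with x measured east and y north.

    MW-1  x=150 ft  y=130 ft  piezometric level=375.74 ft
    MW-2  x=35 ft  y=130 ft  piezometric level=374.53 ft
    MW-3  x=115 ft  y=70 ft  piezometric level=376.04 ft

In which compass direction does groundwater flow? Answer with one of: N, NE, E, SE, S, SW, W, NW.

NW

Three-point gradient (reference MW-1): Δ to MW-2 = (-115, 0, -1.21), Δ to MW-3 = (-35, -60, +0.30).
∂h/∂x = +0.01052, ∂h/∂y = -0.01114 (det = 6900).
Flow = −∇h = (-0.01052 east, +0.01114 north), which points northwest.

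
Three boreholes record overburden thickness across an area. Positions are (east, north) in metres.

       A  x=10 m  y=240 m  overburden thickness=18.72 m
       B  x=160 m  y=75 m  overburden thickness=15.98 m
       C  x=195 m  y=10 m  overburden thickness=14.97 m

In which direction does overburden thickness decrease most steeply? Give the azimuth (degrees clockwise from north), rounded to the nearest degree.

168°

With d = a·x + b·y + c and A as origin, the differences give:
  150·a + (-165)·b = -2.74
  185·a + (-230)·b = -3.75
Eliminate b (×(-230) and ×(-165), subtract): -3975·a = 11.450 → a = ∂d/∂x = -0.002881
Back-substitute: b = ∂d/∂y = +0.01399.
Steepest decrease is along −∇f: components (+0.002881 E, -0.01399 N).
Azimuth = atan2(+0.002881, -0.01399) = 168.4° ≈ 168°.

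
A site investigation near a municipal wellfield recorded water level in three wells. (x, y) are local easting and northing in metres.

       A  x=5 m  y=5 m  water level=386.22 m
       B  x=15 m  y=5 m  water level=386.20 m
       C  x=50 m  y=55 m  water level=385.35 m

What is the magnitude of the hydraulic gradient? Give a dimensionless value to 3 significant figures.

Three-point gradient (reference A): Δ to B = (10, 0, -0.02), Δ to C = (45, 50, -0.87).
∂h/∂x = -0.002000, ∂h/∂y = -0.01560 (det = 500).
|∇h| = √(-0.002000² + -0.01560²) = 0.01573

0.0157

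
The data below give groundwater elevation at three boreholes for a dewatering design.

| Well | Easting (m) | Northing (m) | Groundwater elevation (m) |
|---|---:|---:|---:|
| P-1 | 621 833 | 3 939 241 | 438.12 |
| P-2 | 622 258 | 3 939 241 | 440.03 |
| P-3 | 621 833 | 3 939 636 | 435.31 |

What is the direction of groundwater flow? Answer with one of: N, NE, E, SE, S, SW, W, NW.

∂h/∂x = (440.03 − 438.12) / (622258 − 621833) = +0.004494
∂h/∂y = (435.31 − 438.12) / (3939636 − 3939241) = -0.007114
Flow = −∇h = (-0.004494 east, +0.007114 north), which points northwest.

NW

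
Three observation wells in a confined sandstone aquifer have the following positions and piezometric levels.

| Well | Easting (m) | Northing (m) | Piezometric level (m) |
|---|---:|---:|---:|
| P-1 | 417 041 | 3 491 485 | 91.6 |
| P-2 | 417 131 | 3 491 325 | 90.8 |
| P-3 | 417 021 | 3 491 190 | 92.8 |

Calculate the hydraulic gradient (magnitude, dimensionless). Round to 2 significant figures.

0.015

Differences from P-1: to P-2 (Δx, Δy, Δh) = (90, -160, -0.8); to P-3 = (-20, -295, +1.2).
Solve a·Δx + b·Δy = Δh: det = 90·(-295) − (-20)·(-160) = -29750.
∂h/∂x = [(-0.8)·(-295) − (+1.2)·(-160)] / -29750 = -0.01439
∂h/∂y = [90·(+1.2) − (-20)·(-0.8)] / -29750 = -0.003092
|∇h| = √(-0.01439² + -0.003092²) = 0.01472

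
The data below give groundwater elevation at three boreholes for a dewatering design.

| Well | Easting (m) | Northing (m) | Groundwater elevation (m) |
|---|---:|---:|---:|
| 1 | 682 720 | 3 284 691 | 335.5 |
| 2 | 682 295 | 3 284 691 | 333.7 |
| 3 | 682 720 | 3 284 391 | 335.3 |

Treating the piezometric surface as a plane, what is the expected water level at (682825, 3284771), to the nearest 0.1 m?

∂h/∂x = (333.7 − 335.5) / (682295 − 682720) = +0.004235
∂h/∂y = (335.3 − 335.5) / (3284391 − 3284691) = +0.0006667
h(682825, 3284771) = 335.5 + (+0.004235)·(105) + (+0.0006667)·(80) = 335.5 +0.445 +0.053 = 335.998 m.

336.0 m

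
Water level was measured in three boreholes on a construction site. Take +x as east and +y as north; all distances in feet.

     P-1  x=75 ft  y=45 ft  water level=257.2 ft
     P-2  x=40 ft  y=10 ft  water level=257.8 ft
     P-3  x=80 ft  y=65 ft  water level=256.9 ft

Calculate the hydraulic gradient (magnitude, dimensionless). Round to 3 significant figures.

Three-point gradient (reference P-1): Δ to P-2 = (-35, -35, +0.6), Δ to P-3 = (5, 20, -0.3).
∂h/∂x = -0.002857, ∂h/∂y = -0.01429 (det = -525).
|∇h| = √(-0.002857² + -0.01429²) = 0.01457

0.0146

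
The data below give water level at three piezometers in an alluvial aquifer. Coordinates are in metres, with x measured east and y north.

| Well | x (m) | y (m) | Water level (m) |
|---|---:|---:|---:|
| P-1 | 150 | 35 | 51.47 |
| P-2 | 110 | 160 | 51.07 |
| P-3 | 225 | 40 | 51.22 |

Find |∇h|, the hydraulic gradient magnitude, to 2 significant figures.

0.0052

Differences from P-1: to P-2 (Δx, Δy, Δh) = (-40, 125, -0.40); to P-3 = (75, 5, -0.25).
Determinant of the coordinate differences = (-40)·5 − 75·125 = -9575.
∂h/∂x = [(-0.40)·5 − (-0.25)·125] / -9575 = -0.003055
∂h/∂y = [(-40)·(-0.25) − 75·(-0.40)] / -9575 = -0.004178
|∇h| = √(-0.003055² + -0.004178²) = 0.005176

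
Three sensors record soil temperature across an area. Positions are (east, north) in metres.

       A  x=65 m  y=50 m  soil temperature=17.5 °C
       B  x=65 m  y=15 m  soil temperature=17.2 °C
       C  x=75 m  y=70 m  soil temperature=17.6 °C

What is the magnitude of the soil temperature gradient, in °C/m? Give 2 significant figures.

With T = a·x + b·y + c and A as origin, the differences give:
  0·a + (-35)·b = -0.3
  10·a + 20·b = +0.1
Eliminate b (×20 and ×(-35), subtract): 350·a = -2.50 → a = ∂T/∂x = -0.007143
Back-substitute: b = ∂T/∂y = +0.008571.
|∇f| = √(-0.007143² + 0.008571²) = 0.01116 °C/m

0.011 °C/m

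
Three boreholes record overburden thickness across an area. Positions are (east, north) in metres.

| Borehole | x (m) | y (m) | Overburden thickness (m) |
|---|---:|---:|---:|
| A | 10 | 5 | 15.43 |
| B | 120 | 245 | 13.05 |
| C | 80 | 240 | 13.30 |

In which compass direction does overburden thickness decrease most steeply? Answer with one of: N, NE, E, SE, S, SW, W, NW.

Differences from A: to B (Δx, Δy, Δh) = (110, 240, -2.38); to C = (70, 235, -2.13).
Determinant of the coordinate differences = 110·235 − 70·240 = 9050.
∂d/∂x = [(-2.38)·235 − (-2.13)·240] / 9050 = -0.005315
∂d/∂y = [110·(-2.13) − 70·(-2.38)] / 9050 = -0.007481
Steepest decrease is along −∇f = (+0.005315 E, +0.007481 N) → northeast.

NE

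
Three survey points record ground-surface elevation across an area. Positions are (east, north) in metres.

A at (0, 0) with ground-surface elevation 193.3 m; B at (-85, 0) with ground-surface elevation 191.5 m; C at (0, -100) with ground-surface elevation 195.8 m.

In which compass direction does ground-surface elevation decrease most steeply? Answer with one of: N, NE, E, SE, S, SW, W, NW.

∂z/∂x = (191.5 − 193.3) / (-85 − 0) = +0.02118
∂z/∂y = (195.8 − 193.3) / (-100 − 0) = -0.02500
Steepest decrease is along −∇f = (-0.02118 E, +0.02500 N) → northwest.

NW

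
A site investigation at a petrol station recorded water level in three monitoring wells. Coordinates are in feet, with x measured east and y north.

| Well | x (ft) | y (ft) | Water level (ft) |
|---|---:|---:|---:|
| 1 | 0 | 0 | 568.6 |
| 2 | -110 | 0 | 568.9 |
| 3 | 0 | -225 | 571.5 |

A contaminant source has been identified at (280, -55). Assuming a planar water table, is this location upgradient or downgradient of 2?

∂h/∂x = (568.9 − 568.6) / (-110 − 0) = -0.002727
∂h/∂y = (571.5 − 568.6) / (-225 − 0) = -0.01289
Head at (280, -55) = 568.6 + (-0.002727)·(280) + (-0.01289)·(-55) = 568.55 ft.
That is lower than the 568.9 ft at 2, so the point is downgradient.

downgradient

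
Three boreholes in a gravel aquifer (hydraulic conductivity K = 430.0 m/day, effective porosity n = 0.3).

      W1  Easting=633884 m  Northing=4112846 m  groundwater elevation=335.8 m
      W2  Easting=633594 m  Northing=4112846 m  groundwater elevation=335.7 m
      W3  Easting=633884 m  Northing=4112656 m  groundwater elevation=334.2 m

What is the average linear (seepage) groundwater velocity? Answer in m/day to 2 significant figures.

∂h/∂x = (335.7 − 335.8) / (633594 − 633884) = +0.0003448
∂h/∂y = (334.2 − 335.8) / (4112656 − 4112846) = +0.008421
|∇h| = √(0.0003448² + 0.008421²) = 0.008428
Seepage velocity v = K·i/n = 430.0 × 0.008428 / 0.3 = 12.08 m/day.

12 m/day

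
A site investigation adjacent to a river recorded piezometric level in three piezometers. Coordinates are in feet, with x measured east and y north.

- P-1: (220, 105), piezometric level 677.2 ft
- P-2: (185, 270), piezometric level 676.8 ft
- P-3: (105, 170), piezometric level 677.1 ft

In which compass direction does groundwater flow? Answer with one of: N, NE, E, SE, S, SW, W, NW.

N

With h = a·x + b·y + c and P-1 as origin, the differences give:
  (-35)·a + 165·b = -0.4
  (-115)·a + 65·b = -0.1
Eliminate b (×65 and ×165, subtract): 16700·a = -9.50 → a = ∂h/∂x = -0.0005689
Back-substitute: b = ∂h/∂y = -0.002545.
Flow = −∇h = (+0.0005689 east, +0.002545 north), which points north.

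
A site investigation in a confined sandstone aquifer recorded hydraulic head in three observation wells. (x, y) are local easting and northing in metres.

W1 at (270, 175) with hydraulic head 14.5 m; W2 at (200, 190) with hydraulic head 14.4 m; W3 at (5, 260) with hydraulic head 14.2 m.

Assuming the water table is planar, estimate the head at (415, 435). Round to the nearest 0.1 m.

With h = a·x + b·y + c and W1 as origin, the differences give:
  (-70)·a + 15·b = -0.1
  (-265)·a + 85·b = -0.3
Eliminate b (×85 and ×15, subtract): -1975·a = -4.00 → a = ∂h/∂x = +0.002025
Back-substitute: b = ∂h/∂y = +0.002785.
h(415, 435) = 14.5 + (+0.002025)·(145) + (+0.002785)·(260) = 14.5 +0.294 +0.724 = 15.518 m.

15.5 m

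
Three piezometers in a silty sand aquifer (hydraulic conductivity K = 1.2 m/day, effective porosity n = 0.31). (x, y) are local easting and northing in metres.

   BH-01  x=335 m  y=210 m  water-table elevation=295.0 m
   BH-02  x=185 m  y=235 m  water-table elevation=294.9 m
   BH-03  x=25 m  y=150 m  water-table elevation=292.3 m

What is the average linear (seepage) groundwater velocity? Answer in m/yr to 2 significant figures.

Differences from BH-01: to BH-02 (Δx, Δy, Δh) = (-150, 25, -0.1); to BH-03 = (-310, -60, -2.7).
Determinant of the coordinate differences = (-150)·(-60) − (-310)·25 = 16750.
∂h/∂x = [(-0.1)·(-60) − (-2.7)·25] / 16750 = +0.004388
∂h/∂y = [(-150)·(-2.7) − (-310)·(-0.1)] / 16750 = +0.02233
|∇h| = √(0.004388² + 0.02233²) = 0.02276
Seepage velocity v = K·i/n = 1.2 × 0.02276 / 0.31 = 0.0881 m/day = 32.18 m/yr.

32 m/yr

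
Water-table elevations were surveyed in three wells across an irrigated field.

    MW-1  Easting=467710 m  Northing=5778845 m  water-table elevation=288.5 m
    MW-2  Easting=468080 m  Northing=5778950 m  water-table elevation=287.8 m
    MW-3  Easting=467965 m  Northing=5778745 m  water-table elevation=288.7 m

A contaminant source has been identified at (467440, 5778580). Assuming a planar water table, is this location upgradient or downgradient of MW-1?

upgradient

Taking MW-1 as reference: MW-2−MW-1 = (370, 105, -0.7); MW-3−MW-1 = (255, -100, +0.2).
Determinant of the coordinate differences = 370·(-100) − 255·105 = -63775.
∂h/∂x = [(-0.7)·(-100) − (+0.2)·105] / -63775 = -0.0007683
∂h/∂y = [370·(+0.2) − 255·(-0.7)] / -63775 = -0.003959
Head at (467440, 5778580) = 288.5 + (-0.0007683)·(-270) + (-0.003959)·(-265) = 289.76 m.
That is higher than the 288.5 m at MW-1, so the point is upgradient.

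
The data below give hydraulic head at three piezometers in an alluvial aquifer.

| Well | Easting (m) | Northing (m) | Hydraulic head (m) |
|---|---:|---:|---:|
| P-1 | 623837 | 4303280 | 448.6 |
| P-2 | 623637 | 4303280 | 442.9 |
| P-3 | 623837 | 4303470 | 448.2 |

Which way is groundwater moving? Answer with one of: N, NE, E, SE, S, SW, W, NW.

W

∂h/∂x = (442.9 − 448.6) / (623637 − 623837) = +0.02850
∂h/∂y = (448.2 − 448.6) / (4303470 − 4303280) = -0.002105
Flow = −∇h = (-0.02850 east, +0.002105 north), which points west.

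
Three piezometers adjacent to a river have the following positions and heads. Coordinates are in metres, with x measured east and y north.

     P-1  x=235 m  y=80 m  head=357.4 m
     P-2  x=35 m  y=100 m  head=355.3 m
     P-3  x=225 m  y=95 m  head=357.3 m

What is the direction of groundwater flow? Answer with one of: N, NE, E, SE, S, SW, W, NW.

With h = a·x + b·y + c and P-1 as origin, the differences give:
  (-200)·a + 20·b = -2.1
  (-10)·a + 15·b = -0.1
Eliminate b (×15 and ×20, subtract): -2800·a = -29.50 → a = ∂h/∂x = +0.01054
Back-substitute: b = ∂h/∂y = +0.0003571.
Flow = −∇h = (-0.01054 east, -0.0003571 north), which points west.

W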